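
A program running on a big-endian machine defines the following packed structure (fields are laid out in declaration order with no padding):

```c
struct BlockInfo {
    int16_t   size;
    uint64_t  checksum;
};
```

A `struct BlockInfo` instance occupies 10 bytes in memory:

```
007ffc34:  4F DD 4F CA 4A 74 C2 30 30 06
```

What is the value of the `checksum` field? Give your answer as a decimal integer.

5749489739626459142

`checksum` follows `size` (2 bytes), so it starts at byte offset 2 and occupies 8 bytes.
Bytes at offsets 2..9: 4F CA 4A 74 C2 30 30 06.
Big-endian stores the most-significant byte at the lowest address.
The bytes are already most-significant first: 0x4FCA4A74C2303006.
0x4FCA4A74C2303006 = 5749489739626459142.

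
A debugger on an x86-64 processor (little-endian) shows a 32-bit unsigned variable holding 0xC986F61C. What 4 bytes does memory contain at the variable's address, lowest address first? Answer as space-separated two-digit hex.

1C F6 86 C9

Split into bytes (most-significant first): C9 86 F6 1C.
Little-endian: lowest address holds the least-significant byte.
So at ascending addresses the bytes are 1C F6 86 C9.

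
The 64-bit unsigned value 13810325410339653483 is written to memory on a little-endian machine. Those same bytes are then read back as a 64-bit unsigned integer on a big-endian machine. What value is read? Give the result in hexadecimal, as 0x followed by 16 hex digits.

0x6B87D85BCA21A8BF

13810325410339653483 in 64-bit hexadecimal is 0xBFA821CA5BD8876B.
Stored little-endian, the bytes at ascending addresses are 6B 87 D8 5B CA 21 A8 BF.
Read back as big-endian, the last byte is least significant, giving 0x6B87D85BCA21A8BF.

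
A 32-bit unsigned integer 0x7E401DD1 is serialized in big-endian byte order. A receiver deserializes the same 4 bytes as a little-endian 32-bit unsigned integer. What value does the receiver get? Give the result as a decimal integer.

3508355198

Stored big-endian, the bytes at ascending addresses are 7E 40 1D D1.
Read back as little-endian, the first byte is least significant, giving 0xD11D407E.
0xD11D407E = 3508355198.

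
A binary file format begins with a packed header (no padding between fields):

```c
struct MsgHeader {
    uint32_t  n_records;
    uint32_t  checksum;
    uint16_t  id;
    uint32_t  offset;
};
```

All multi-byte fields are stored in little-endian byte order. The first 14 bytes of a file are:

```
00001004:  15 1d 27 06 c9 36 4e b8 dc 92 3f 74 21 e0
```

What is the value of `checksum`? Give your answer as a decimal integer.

`checksum` follows `n_records` (4 bytes), so it starts at byte offset 4 and occupies 4 bytes.
Bytes at offsets 4..7: C9 36 4E B8.
In little-endian order the low byte comes first in memory.
Reassemble most-significant byte first: B8 4E 36 C9 → 0xB84E36C9.
0xB84E36C9 = 3092133577.

3092133577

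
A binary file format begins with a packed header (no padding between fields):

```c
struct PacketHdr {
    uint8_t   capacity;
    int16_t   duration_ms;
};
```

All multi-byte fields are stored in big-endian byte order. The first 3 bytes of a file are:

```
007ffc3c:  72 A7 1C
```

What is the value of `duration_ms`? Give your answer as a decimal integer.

-22756

`duration_ms` follows `capacity` (1 byte), so it starts at byte offset 1 and occupies 2 bytes.
Bytes at offsets 1..2: A7 1C.
Big-endian: lowest address holds the most-significant byte.
The bytes are already most-significant first: 0xA71C.
Top bit is set, so as a signed 16-bit value this is 0xA71C − 2^16 = -22756.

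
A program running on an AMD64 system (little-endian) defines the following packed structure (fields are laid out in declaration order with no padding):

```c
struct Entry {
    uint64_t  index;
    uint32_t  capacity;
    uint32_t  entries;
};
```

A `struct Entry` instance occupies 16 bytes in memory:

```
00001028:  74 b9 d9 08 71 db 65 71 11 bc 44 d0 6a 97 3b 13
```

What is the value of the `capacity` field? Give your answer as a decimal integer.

`capacity` follows `index` (8 bytes), so it starts at byte offset 8 and occupies 4 bytes.
Bytes at offsets 8..11: 11 BC 44 D0.
Little-endian: lowest address holds the least-significant byte.
Reassemble most-significant byte first: D0 44 BC 11 → 0xD044BC11.
0xD044BC11 = 3494165521.

3494165521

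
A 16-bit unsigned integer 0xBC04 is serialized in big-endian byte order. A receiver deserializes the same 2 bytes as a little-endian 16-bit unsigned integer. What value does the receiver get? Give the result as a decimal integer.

1212

Stored big-endian, the bytes at ascending addresses are BC 04.
Read back as little-endian, the first byte is least significant, giving 0x04BC.
0x04BC = 1212.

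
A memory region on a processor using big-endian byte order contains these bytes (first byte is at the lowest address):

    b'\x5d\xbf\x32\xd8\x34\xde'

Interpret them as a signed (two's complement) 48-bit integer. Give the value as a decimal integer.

103075773166814

Big-endian stores the most-significant byte at the lowest address.
The bytes are already most-significant first: 0x5DBF32D834DE.
0x5DBF32D834DE = 103075773166814.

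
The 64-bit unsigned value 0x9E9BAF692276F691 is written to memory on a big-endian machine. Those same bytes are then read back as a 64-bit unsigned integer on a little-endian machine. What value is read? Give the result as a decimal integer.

10517723869944454046

Stored big-endian, the bytes at ascending addresses are 9E 9B AF 69 22 76 F6 91.
Read back as little-endian, the first byte is least significant, giving 0x91F6762269AF9B9E.
0x91F6762269AF9B9E = 10517723869944454046.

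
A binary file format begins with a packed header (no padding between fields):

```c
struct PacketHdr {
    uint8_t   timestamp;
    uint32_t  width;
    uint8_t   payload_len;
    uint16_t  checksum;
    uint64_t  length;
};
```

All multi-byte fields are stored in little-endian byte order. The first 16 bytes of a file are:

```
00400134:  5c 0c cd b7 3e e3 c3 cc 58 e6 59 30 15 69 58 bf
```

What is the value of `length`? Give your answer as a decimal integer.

`length` follows `timestamp` (1 B), `width` (4 B), `payload_len` (1 B), `checksum` (2 B), so it starts at offset 1 + 4 + 1 + 2 = 8 and occupies 8 bytes.
Bytes at offsets 8..15: 58 E6 59 30 15 69 58 BF.
In little-endian order the low byte comes first in memory.
Reassemble most-significant byte first: BF 58 69 15 30 59 E6 58 → 0xBF5869153059E658.
0xBF5869153059E658 = 13787885798921201240.

13787885798921201240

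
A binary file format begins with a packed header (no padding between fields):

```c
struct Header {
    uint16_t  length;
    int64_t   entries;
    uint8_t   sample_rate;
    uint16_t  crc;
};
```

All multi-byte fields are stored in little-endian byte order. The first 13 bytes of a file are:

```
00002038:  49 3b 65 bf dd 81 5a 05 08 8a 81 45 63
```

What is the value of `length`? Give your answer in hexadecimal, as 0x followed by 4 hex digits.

`length` is the first field, at byte offset 0, occupying 2 bytes.
Bytes at offsets 0..1: 49 3B.
Little-endian stores the least-significant byte at the lowest address.
Reassemble most-significant byte first: 3B 49 → 0x3B49.

0x3B49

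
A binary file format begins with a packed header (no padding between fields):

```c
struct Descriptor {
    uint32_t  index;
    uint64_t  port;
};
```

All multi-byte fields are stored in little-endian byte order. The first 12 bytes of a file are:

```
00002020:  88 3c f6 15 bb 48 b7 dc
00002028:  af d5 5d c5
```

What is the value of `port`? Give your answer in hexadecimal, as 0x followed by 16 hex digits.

0xC55DD5AFDCB748BB

`port` follows `index` (4 bytes), so it starts at byte offset 4 and occupies 8 bytes.
Bytes at offsets 4..11: BB 48 B7 DC AF D5 5D C5.
In little-endian order the low byte comes first in memory.
Reassemble most-significant byte first: C5 5D D5 AF DC B7 48 BB → 0xC55DD5AFDCB748BB.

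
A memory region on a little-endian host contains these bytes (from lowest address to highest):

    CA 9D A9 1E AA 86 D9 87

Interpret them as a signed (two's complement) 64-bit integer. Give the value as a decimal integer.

-8657740743426073142

Little-endian: lowest address holds the least-significant byte.
Reassemble most-significant byte first: 87 D9 86 AA 1E A9 9D CA → 0x87D986AA1EA99DCA.
Top bit is set, so as a signed 64-bit value this is 0x87D986AA1EA99DCA − 2^64 = -8657740743426073142.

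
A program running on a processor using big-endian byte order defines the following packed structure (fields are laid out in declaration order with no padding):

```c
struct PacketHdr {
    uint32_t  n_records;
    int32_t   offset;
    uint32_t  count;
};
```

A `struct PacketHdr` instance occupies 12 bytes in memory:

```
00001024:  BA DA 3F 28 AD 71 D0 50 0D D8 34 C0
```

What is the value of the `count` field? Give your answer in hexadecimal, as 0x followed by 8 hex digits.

0x0DD834C0

`count` follows `n_records` (4 B), `offset` (4 B), so it starts at offset 4 + 4 = 8 and occupies 4 bytes.
Bytes at offsets 8..11: 0D D8 34 C0.
Big-endian: lowest address holds the most-significant byte.
The bytes are already most-significant first: 0x0DD834C0.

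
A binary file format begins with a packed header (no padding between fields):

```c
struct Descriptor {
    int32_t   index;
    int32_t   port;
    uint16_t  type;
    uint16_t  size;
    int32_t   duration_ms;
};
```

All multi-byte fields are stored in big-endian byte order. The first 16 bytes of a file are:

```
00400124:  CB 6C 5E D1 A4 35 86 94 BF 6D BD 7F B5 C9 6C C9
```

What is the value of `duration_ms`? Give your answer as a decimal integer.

-1245090615

`duration_ms` follows `index` (4 B), `port` (4 B), `type` (2 B), `size` (2 B), so it starts at offset 4 + 4 + 2 + 2 = 12 and occupies 4 bytes.
Bytes at offsets 12..15: B5 C9 6C C9.
Big-endian: lowest address holds the most-significant byte.
The bytes are already most-significant first: 0xB5C96CC9.
Top bit is set, so as a signed 32-bit value this is 0xB5C96CC9 − 2^32 = -1245090615.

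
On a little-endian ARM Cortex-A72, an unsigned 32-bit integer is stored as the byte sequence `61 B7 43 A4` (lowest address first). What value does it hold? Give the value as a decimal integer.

Little-endian: lowest address holds the least-significant byte.
Reassemble most-significant byte first: A4 43 B7 61 → 0xA443B761.
0xA443B761 = 2755901281.

2755901281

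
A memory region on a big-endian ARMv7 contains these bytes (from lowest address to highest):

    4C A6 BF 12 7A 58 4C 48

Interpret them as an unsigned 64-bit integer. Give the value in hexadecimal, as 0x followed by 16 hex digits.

0x4CA6BF127A584C48

Big-endian stores the most-significant byte at the lowest address.
The bytes are already most-significant first: 0x4CA6BF127A584C48.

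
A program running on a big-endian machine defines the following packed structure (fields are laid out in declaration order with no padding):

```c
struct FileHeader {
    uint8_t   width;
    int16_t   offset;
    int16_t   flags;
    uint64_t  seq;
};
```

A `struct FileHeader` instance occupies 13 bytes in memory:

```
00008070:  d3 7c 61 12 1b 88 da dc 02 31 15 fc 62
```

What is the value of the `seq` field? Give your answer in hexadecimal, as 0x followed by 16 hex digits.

0x88DADC023115FC62

`seq` follows `width` (1 B), `offset` (2 B), `flags` (2 B), so it starts at offset 1 + 2 + 2 = 5 and occupies 8 bytes.
Bytes at offsets 5..12: 88 DA DC 02 31 15 FC 62.
Big-endian: lowest address holds the most-significant byte.
The bytes are already most-significant first: 0x88DADC023115FC62.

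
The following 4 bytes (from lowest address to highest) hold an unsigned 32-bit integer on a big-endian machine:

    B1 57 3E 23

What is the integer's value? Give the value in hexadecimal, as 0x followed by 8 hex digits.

0xB1573E23

Big-endian: lowest address holds the most-significant byte.
The bytes are already most-significant first: 0xB1573E23.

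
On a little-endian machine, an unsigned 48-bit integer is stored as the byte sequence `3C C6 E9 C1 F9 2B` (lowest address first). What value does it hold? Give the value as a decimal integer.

48351700174396

Little-endian stores the least-significant byte at the lowest address.
Reassemble most-significant byte first: 2B F9 C1 E9 C6 3C → 0x2BF9C1E9C63C.
0x2BF9C1E9C63C = 48351700174396.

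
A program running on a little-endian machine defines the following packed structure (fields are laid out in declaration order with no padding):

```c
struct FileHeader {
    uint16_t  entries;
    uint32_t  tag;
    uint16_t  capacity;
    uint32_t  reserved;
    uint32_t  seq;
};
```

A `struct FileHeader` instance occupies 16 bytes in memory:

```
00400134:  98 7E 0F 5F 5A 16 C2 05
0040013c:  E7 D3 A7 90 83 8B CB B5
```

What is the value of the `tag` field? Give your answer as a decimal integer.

375021327

`tag` follows `entries` (2 bytes), so it starts at byte offset 2 and occupies 4 bytes.
Bytes at offsets 2..5: 0F 5F 5A 16.
In little-endian order the low byte comes first in memory.
Reassemble most-significant byte first: 16 5A 5F 0F → 0x165A5F0F.
0x165A5F0F = 375021327.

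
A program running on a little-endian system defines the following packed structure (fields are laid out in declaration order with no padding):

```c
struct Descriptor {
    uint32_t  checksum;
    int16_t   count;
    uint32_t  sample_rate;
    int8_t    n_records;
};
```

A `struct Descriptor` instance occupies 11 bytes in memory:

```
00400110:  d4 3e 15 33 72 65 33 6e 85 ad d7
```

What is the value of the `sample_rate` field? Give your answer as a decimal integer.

2911202867

`sample_rate` follows `checksum` (4 B), `count` (2 B), so it starts at offset 4 + 2 = 6 and occupies 4 bytes.
Bytes at offsets 6..9: 33 6E 85 AD.
Little-endian stores the least-significant byte at the lowest address.
Reassemble most-significant byte first: AD 85 6E 33 → 0xAD856E33.
0xAD856E33 = 2911202867.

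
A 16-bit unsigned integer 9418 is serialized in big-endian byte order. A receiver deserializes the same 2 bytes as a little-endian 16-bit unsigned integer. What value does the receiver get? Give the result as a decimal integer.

9418 in 16-bit hexadecimal is 0x24CA.
Stored big-endian, the bytes at ascending addresses are 24 CA.
Read back as little-endian, the first byte is least significant, giving 0xCA24.
0xCA24 = 51748.

51748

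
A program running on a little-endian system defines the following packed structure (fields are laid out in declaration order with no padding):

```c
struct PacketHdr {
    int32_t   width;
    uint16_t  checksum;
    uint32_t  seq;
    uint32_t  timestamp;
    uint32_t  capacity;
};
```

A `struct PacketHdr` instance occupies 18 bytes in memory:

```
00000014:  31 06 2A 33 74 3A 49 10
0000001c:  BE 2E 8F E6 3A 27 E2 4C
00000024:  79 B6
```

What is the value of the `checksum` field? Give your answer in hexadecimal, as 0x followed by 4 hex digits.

`checksum` follows `width` (4 bytes), so it starts at byte offset 4 and occupies 2 bytes.
Bytes at offsets 4..5: 74 3A.
Little-endian: lowest address holds the least-significant byte.
Reassemble most-significant byte first: 3A 74 → 0x3A74.

0x3A74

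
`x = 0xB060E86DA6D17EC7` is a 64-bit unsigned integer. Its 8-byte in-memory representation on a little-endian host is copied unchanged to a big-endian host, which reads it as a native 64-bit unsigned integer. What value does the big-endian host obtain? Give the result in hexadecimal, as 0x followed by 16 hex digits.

0xC77ED1A66DE860B0

Stored little-endian, the bytes at ascending addresses are C7 7E D1 A6 6D E8 60 B0.
Read back as big-endian, the last byte is least significant, giving 0xC77ED1A66DE860B0.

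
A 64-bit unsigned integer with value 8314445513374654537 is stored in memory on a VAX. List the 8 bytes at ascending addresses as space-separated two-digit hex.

8314445513374654537 in hexadecimal, padded to 64 bits, is 0x7362D82481096049.
Split into bytes (most-significant first): 73 62 D8 24 81 09 60 49.
In little-endian order the low byte comes first in memory.
So at ascending addresses the bytes are 49 60 09 81 24 D8 62 73.

49 60 09 81 24 D8 62 73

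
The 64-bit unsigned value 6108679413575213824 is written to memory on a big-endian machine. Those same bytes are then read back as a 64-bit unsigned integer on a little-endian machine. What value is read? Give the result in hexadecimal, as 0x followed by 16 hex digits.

6108679413575213824 in 64-bit hexadecimal is 0x54C6638FBCE46300.
Stored big-endian, the bytes at ascending addresses are 54 C6 63 8F BC E4 63 00.
Read back as little-endian, the first byte is least significant, giving 0x0063E4BC8F63C654.

0x0063E4BC8F63C654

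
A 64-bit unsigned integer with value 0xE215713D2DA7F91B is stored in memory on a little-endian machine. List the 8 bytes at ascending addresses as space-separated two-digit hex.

1B F9 A7 2D 3D 71 15 E2

Split into bytes (most-significant first): E2 15 71 3D 2D A7 F9 1B.
Little-endian stores the least-significant byte at the lowest address.
So at ascending addresses the bytes are 1B F9 A7 2D 3D 71 15 E2.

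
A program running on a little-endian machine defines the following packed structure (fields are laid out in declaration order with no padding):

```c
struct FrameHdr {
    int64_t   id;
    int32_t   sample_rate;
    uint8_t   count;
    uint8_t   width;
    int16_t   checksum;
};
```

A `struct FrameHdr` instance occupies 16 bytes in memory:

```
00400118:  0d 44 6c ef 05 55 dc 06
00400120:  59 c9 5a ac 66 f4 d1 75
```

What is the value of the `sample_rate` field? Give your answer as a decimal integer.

`sample_rate` follows `id` (8 bytes), so it starts at byte offset 8 and occupies 4 bytes.
Bytes at offsets 8..11: 59 C9 5A AC.
Little-endian stores the least-significant byte at the lowest address.
Reassemble most-significant byte first: AC 5A C9 59 → 0xAC5AC959.
Top bit is set, so as a signed 32-bit value this is 0xAC5AC959 − 2^32 = -1403336359.

-1403336359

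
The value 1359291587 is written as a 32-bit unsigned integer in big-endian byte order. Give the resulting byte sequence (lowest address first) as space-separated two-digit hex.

51 05 24 C3

1359291587 in hexadecimal, padded to 32 bits, is 0x510524C3.
Split into bytes (most-significant first): 51 05 24 C3.
In big-endian order the high byte comes first in memory.
So the memory order matches the most-significant-first order: 51 05 24 C3.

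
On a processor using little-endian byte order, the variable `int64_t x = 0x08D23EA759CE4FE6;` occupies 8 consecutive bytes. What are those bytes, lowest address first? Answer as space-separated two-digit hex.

E6 4F CE 59 A7 3E D2 08

Split into bytes (most-significant first): 08 D2 3E A7 59 CE 4F E6.
Little-endian: lowest address holds the least-significant byte.
So at ascending addresses the bytes are E6 4F CE 59 A7 3E D2 08.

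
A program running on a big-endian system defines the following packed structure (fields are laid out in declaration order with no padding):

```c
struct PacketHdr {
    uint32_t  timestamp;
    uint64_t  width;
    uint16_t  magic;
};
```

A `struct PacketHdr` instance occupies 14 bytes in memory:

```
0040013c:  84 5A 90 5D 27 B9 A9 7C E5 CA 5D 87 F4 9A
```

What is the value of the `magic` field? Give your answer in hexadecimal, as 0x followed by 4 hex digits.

0xF49A

`magic` follows `timestamp` (4 B), `width` (8 B), so it starts at offset 4 + 8 = 12 and occupies 2 bytes.
Bytes at offsets 12..13: F4 9A.
Big-endian stores the most-significant byte at the lowest address.
The bytes are already most-significant first: 0xF49A.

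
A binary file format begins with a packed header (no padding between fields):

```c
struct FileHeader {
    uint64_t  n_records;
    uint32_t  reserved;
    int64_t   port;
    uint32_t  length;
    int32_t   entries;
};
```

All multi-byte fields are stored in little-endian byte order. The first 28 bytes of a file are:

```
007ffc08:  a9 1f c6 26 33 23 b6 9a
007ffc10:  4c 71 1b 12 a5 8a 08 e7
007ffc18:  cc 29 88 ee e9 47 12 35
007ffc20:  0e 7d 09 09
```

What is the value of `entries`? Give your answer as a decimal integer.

151616782

`entries` follows `n_records` (8 B), `reserved` (4 B), `port` (8 B), `length` (4 B), so it starts at offset 8 + 4 + 8 + 4 = 24 and occupies 4 bytes.
Bytes at offsets 24..27: 0E 7D 09 09.
In little-endian order the low byte comes first in memory.
Reassemble most-significant byte first: 09 09 7D 0E → 0x09097D0E.
0x09097D0E = 151616782.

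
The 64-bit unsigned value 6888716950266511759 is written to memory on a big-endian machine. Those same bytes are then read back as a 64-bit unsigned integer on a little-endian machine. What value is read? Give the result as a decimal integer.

6888716950266511759 in 64-bit hexadecimal is 0x5F99A3917AD9018F.
Stored big-endian, the bytes at ascending addresses are 5F 99 A3 91 7A D9 01 8F.
Read back as little-endian, the first byte is least significant, giving 0x8F01D97A91A3995F.
0x8F01D97A91A3995F = 10304756542853060959.

10304756542853060959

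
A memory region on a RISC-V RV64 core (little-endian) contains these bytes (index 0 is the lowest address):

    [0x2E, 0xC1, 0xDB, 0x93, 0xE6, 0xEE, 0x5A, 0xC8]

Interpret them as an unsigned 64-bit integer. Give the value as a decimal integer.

14437114229580087598

Little-endian stores the least-significant byte at the lowest address.
Reassemble most-significant byte first: C8 5A EE E6 93 DB C1 2E → 0xC85AEEE693DBC12E.
0xC85AEEE693DBC12E = 14437114229580087598.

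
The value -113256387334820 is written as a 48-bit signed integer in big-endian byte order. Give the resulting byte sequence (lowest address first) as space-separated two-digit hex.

Two's complement of -113256387334820 in 48 bits: 113256387334820 = 0x67018EBC52A4; invert → 0x98FE7143AD5B; add 1 → 0x98FE7143AD5C.
Split into bytes (most-significant first): 98 FE 71 43 AD 5C.
Big-endian: lowest address holds the most-significant byte.
So the memory order matches the most-significant-first order: 98 FE 71 43 AD 5C.

98 FE 71 43 AD 5C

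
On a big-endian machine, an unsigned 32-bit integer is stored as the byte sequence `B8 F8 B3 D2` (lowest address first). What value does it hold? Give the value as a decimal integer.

3103306706

Big-endian stores the most-significant byte at the lowest address.
The bytes are already most-significant first: 0xB8F8B3D2.
0xB8F8B3D2 = 3103306706.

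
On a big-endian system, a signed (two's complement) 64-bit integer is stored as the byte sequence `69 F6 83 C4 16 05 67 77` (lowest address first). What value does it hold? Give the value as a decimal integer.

7635435096459536247

Big-endian: lowest address holds the most-significant byte.
The bytes are already most-significant first: 0x69F683C416056777.
0x69F683C416056777 = 7635435096459536247.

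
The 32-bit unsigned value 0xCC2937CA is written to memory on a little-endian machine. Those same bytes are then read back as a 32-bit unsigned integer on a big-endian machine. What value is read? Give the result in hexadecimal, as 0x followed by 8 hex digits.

0xCA3729CC

Stored little-endian, the bytes at ascending addresses are CA 37 29 CC.
Read back as big-endian, the last byte is least significant, giving 0xCA3729CC.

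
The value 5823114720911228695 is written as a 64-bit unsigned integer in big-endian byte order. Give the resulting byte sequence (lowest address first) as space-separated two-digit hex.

50 CF DB FC 8A 42 FF 17

5823114720911228695 in hexadecimal, padded to 64 bits, is 0x50CFDBFC8A42FF17.
Split into bytes (most-significant first): 50 CF DB FC 8A 42 FF 17.
Big-endian: lowest address holds the most-significant byte.
So the memory order matches the most-significant-first order: 50 CF DB FC 8A 42 FF 17.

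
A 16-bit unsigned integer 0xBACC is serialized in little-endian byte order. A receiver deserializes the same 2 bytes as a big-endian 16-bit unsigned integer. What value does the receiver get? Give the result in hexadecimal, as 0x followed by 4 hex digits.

0xCCBA

Stored little-endian, the bytes at ascending addresses are CC BA.
Read back as big-endian, the last byte is least significant, giving 0xCCBA.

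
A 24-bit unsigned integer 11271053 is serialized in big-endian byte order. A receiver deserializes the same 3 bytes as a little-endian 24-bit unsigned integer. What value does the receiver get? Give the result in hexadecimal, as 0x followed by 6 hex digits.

0x8DFBAB

11271053 in 24-bit hexadecimal is 0xABFB8D.
Stored big-endian, the bytes at ascending addresses are AB FB 8D.
Read back as little-endian, the first byte is least significant, giving 0x8DFBAB.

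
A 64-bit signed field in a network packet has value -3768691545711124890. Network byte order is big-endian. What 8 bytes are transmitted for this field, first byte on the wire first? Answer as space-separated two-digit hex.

Two's complement of -3768691545711124890 in 64 bits: 3768691545711124890 = 0x344D14FE5221219A; invert → 0xCBB2EB01ADDEDE65; add 1 → 0xCBB2EB01ADDEDE66.
Split into bytes (most-significant first): CB B2 EB 01 AD DE DE 66.
In big-endian order the high byte comes first in memory.
So the memory order matches the most-significant-first order: CB B2 EB 01 AD DE DE 66.

CB B2 EB 01 AD DE DE 66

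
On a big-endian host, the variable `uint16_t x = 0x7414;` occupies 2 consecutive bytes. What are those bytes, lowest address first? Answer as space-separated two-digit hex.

Split into bytes (most-significant first): 74 14.
Big-endian stores the most-significant byte at the lowest address.
So the memory order matches the most-significant-first order: 74 14.

74 14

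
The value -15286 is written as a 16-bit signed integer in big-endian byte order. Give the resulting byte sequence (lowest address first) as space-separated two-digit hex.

C4 4A

Two's complement of -15286 in 16 bits: 15286 = 0x3BB6; invert → 0xC449; add 1 → 0xC44A.
Split into bytes (most-significant first): C4 4A.
Big-endian stores the most-significant byte at the lowest address.
So the memory order matches the most-significant-first order: C4 4A.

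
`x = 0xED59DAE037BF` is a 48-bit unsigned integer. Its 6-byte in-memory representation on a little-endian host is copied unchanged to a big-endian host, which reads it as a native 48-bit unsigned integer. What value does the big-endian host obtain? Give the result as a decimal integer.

210246716512749

Stored little-endian, the bytes at ascending addresses are BF 37 E0 DA 59 ED.
Read back as big-endian, the last byte is least significant, giving 0xBF37E0DA59ED.
0xBF37E0DA59ED = 210246716512749.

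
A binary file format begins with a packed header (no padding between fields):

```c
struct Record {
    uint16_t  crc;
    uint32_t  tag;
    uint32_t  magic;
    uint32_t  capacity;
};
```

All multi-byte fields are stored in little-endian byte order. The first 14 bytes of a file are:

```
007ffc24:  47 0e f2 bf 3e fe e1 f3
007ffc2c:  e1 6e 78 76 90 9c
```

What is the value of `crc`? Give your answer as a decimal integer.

`crc` is the first field, at byte offset 0, occupying 2 bytes.
Bytes at offsets 0..1: 47 0E.
Little-endian stores the least-significant byte at the lowest address.
Reassemble most-significant byte first: 0E 47 → 0x0E47.
0x0E47 = 3655.

3655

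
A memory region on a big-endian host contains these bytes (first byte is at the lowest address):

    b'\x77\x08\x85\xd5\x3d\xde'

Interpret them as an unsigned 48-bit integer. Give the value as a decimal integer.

130878488788446

In big-endian order the high byte comes first in memory.
The bytes are already most-significant first: 0x770885D53DDE.
0x770885D53DDE = 130878488788446.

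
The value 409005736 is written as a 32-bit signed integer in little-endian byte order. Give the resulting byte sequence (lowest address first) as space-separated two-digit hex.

A8 EE 60 18

409005736 in hexadecimal, padded to 32 bits, is 0x1860EEA8.
Split into bytes (most-significant first): 18 60 EE A8.
Little-endian stores the least-significant byte at the lowest address.
So at ascending addresses the bytes are A8 EE 60 18.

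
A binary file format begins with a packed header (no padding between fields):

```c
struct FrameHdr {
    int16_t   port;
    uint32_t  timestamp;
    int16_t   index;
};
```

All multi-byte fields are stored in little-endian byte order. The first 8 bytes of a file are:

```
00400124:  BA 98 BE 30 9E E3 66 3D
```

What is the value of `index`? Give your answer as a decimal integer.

15718

`index` follows `port` (2 B), `timestamp` (4 B), so it starts at offset 2 + 4 = 6 and occupies 2 bytes.
Bytes at offsets 6..7: 66 3D.
In little-endian order the low byte comes first in memory.
Reassemble most-significant byte first: 3D 66 → 0x3D66.
0x3D66 = 15718.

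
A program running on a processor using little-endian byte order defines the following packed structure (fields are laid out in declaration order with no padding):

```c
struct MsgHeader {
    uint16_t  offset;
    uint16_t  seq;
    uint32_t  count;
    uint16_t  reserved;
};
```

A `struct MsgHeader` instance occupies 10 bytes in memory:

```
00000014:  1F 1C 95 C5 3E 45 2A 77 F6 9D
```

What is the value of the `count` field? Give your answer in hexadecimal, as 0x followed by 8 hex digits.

0x772A453E

`count` follows `offset` (2 B), `seq` (2 B), so it starts at offset 2 + 2 = 4 and occupies 4 bytes.
Bytes at offsets 4..7: 3E 45 2A 77.
In little-endian order the low byte comes first in memory.
Reassemble most-significant byte first: 77 2A 45 3E → 0x772A453E.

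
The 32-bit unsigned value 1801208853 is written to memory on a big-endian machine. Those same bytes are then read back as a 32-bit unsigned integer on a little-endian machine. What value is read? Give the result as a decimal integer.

1801208853 in 32-bit hexadecimal is 0x6B5C4415.
Stored big-endian, the bytes at ascending addresses are 6B 5C 44 15.
Read back as little-endian, the first byte is least significant, giving 0x15445C6B.
0x15445C6B = 356801643.

356801643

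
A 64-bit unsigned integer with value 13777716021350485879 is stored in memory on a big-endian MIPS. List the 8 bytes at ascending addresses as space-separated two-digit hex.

BF 34 47 B9 54 CD CF 77

13777716021350485879 in hexadecimal, padded to 64 bits, is 0xBF3447B954CDCF77.
Split into bytes (most-significant first): BF 34 47 B9 54 CD CF 77.
In big-endian order the high byte comes first in memory.
So the memory order matches the most-significant-first order: BF 34 47 B9 54 CD CF 77.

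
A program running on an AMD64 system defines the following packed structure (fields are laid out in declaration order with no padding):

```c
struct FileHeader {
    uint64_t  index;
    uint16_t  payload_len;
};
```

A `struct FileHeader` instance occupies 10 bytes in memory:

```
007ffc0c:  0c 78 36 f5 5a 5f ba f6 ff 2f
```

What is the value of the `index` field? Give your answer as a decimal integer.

`index` is the first field, at byte offset 0, occupying 8 bytes.
Bytes at offsets 0..7: 0C 78 36 F5 5A 5F BA F6.
In little-endian order the low byte comes first in memory.
Reassemble most-significant byte first: F6 BA 5F 5A F5 36 78 0C → 0xF6BA5F5AF536780C.
0xF6BA5F5AF536780C = 17778627323264137228.

17778627323264137228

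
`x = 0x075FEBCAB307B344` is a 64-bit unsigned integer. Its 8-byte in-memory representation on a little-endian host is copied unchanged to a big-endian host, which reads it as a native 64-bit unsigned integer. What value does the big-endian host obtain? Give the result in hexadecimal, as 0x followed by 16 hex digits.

Stored little-endian, the bytes at ascending addresses are 44 B3 07 B3 CA EB 5F 07.
Read back as big-endian, the last byte is least significant, giving 0x44B307B3CAEB5F07.

0x44B307B3CAEB5F07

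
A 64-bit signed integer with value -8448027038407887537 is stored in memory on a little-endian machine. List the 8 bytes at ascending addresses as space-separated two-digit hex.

Two's complement of -8448027038407887537 in 64 bits: 8448027038407887537 = 0x753D6BD4F5328AB1; invert → 0x8AC2942B0ACD754E; add 1 → 0x8AC2942B0ACD754F.
Split into bytes (most-significant first): 8A C2 94 2B 0A CD 75 4F.
Little-endian stores the least-significant byte at the lowest address.
So at ascending addresses the bytes are 4F 75 CD 0A 2B 94 C2 8A.

4F 75 CD 0A 2B 94 C2 8A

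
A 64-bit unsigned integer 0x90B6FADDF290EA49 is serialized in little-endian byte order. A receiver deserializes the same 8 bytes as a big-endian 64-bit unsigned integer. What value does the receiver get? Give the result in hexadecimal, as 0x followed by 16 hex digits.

0x49EA90F2DDFAB690

Stored little-endian, the bytes at ascending addresses are 49 EA 90 F2 DD FA B6 90.
Read back as big-endian, the last byte is least significant, giving 0x49EA90F2DDFAB690.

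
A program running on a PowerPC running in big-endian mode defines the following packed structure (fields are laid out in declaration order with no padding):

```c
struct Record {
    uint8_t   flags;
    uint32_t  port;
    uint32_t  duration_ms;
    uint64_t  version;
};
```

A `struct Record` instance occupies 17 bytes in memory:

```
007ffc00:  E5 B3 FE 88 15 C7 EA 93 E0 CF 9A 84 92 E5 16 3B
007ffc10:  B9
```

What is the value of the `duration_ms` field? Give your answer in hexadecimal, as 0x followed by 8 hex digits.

`duration_ms` follows `flags` (1 B), `port` (4 B), so it starts at offset 1 + 4 = 5 and occupies 4 bytes.
Bytes at offsets 5..8: C7 EA 93 E0.
Big-endian stores the most-significant byte at the lowest address.
The bytes are already most-significant first: 0xC7EA93E0.

0xC7EA93E0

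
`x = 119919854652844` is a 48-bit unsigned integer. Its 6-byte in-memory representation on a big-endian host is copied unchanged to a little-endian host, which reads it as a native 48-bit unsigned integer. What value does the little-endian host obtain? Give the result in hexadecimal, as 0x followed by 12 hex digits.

119919854652844 in 48-bit hexadecimal is 0x6D1104568DAC.
Stored big-endian, the bytes at ascending addresses are 6D 11 04 56 8D AC.
Read back as little-endian, the first byte is least significant, giving 0xAC8D5604116D.

0xAC8D5604116D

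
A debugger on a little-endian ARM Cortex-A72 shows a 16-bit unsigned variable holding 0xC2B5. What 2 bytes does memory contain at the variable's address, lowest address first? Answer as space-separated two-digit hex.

B5 C2

Split into bytes (most-significant first): C2 B5.
Little-endian: lowest address holds the least-significant byte.
So at ascending addresses the bytes are B5 C2.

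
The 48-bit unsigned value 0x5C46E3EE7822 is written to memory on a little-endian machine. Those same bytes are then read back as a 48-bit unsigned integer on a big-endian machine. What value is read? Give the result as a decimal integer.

37902799291996

Stored little-endian, the bytes at ascending addresses are 22 78 EE E3 46 5C.
Read back as big-endian, the last byte is least significant, giving 0x2278EEE3465C.
0x2278EEE3465C = 37902799291996.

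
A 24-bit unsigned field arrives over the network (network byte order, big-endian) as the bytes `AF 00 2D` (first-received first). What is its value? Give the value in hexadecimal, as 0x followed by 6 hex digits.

Big-endian: lowest address holds the most-significant byte.
The bytes are already most-significant first: 0xAF002D.

0xAF002D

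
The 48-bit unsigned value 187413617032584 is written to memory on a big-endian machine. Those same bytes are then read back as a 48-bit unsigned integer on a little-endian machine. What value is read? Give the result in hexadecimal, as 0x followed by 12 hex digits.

187413617032584 in 48-bit hexadecimal is 0xAA73A211BD88.
Stored big-endian, the bytes at ascending addresses are AA 73 A2 11 BD 88.
Read back as little-endian, the first byte is least significant, giving 0x88BD11A273AA.

0x88BD11A273AA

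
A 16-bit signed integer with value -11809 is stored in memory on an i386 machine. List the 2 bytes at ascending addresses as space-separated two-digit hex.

Two's complement of -11809 in 16 bits: 11809 = 0x2E21; invert → 0xD1DE; add 1 → 0xD1DF.
Split into bytes (most-significant first): D1 DF.
In little-endian order the low byte comes first in memory.
So at ascending addresses the bytes are DF D1.

DF D1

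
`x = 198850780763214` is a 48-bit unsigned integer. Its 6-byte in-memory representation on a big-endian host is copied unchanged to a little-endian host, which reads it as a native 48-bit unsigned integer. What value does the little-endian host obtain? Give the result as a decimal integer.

86398209022644

198850780763214 in 48-bit hexadecimal is 0xB4DA8E26944E.
Stored big-endian, the bytes at ascending addresses are B4 DA 8E 26 94 4E.
Read back as little-endian, the first byte is least significant, giving 0x4E94268EDAB4.
0x4E94268EDAB4 = 86398209022644.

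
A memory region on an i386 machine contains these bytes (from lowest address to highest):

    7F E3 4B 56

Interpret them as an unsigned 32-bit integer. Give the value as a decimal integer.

Little-endian: lowest address holds the least-significant byte.
Reassemble most-significant byte first: 56 4B E3 7F → 0x564BE37F.
0x564BE37F = 1447814015.

1447814015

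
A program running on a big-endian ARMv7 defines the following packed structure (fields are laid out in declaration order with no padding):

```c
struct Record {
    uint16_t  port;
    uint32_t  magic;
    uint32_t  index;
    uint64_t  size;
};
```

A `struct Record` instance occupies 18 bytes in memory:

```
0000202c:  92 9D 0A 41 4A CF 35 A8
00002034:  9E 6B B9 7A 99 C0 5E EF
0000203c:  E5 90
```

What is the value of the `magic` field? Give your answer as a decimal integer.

`magic` follows `port` (2 bytes), so it starts at byte offset 2 and occupies 4 bytes.
Bytes at offsets 2..5: 0A 41 4A CF.
Big-endian stores the most-significant byte at the lowest address.
The bytes are already most-significant first: 0x0A414ACF.
0x0A414ACF = 172051151.

172051151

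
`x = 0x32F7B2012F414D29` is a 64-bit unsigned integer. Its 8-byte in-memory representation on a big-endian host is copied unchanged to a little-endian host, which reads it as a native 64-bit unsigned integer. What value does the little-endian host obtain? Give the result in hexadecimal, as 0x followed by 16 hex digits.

0x294D412F01B2F732

Stored big-endian, the bytes at ascending addresses are 32 F7 B2 01 2F 41 4D 29.
Read back as little-endian, the first byte is least significant, giving 0x294D412F01B2F732.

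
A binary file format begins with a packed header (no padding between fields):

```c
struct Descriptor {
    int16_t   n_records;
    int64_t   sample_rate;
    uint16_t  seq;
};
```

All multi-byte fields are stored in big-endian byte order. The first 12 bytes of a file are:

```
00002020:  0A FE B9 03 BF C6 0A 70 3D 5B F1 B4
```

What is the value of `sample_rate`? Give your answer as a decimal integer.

`sample_rate` follows `n_records` (2 bytes), so it starts at byte offset 2 and occupies 8 bytes.
Bytes at offsets 2..9: B9 03 BF C6 0A 70 3D 5B.
Big-endian stores the most-significant byte at the lowest address.
The bytes are already most-significant first: 0xB903BFC60A703D5B.
Top bit is set, so as a signed 64-bit value this is 0xB903BFC60A703D5B − 2^64 = -5115033894463193765.

-5115033894463193765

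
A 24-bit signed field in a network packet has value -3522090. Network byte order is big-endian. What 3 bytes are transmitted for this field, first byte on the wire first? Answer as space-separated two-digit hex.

CA 41 D6

Two's complement of -3522090 in 24 bits: 3522090 = 0x35BE2A; invert → 0xCA41D5; add 1 → 0xCA41D6.
Split into bytes (most-significant first): CA 41 D6.
Big-endian stores the most-significant byte at the lowest address.
So the memory order matches the most-significant-first order: CA 41 D6.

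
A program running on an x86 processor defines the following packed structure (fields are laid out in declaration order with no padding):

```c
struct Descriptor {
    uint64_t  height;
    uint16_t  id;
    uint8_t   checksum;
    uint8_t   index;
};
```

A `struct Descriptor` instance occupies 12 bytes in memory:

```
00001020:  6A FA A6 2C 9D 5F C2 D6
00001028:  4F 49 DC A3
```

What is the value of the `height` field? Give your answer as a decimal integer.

15475036398262090346

`height` is the first field, at byte offset 0, occupying 8 bytes.
Bytes at offsets 0..7: 6A FA A6 2C 9D 5F C2 D6.
Little-endian stores the least-significant byte at the lowest address.
Reassemble most-significant byte first: D6 C2 5F 9D 2C A6 FA 6A → 0xD6C25F9D2CA6FA6A.
0xD6C25F9D2CA6FA6A = 15475036398262090346.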